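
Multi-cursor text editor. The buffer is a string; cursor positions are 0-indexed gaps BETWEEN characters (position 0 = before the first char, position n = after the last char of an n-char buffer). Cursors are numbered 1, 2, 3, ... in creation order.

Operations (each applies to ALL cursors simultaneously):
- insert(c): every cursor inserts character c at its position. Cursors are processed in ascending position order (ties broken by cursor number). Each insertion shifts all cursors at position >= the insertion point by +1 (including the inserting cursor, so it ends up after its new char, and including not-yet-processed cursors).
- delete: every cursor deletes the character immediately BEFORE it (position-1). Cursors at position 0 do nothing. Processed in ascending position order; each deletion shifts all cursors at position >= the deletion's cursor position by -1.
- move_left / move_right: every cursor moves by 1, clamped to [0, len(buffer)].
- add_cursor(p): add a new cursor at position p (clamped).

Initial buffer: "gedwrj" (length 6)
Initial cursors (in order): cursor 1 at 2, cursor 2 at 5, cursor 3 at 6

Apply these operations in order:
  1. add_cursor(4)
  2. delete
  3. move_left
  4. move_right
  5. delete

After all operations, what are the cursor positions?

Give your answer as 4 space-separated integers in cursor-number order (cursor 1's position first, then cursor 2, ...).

Answer: 0 0 0 0

Derivation:
After op 1 (add_cursor(4)): buffer="gedwrj" (len 6), cursors c1@2 c4@4 c2@5 c3@6, authorship ......
After op 2 (delete): buffer="gd" (len 2), cursors c1@1 c2@2 c3@2 c4@2, authorship ..
After op 3 (move_left): buffer="gd" (len 2), cursors c1@0 c2@1 c3@1 c4@1, authorship ..
After op 4 (move_right): buffer="gd" (len 2), cursors c1@1 c2@2 c3@2 c4@2, authorship ..
After op 5 (delete): buffer="" (len 0), cursors c1@0 c2@0 c3@0 c4@0, authorship 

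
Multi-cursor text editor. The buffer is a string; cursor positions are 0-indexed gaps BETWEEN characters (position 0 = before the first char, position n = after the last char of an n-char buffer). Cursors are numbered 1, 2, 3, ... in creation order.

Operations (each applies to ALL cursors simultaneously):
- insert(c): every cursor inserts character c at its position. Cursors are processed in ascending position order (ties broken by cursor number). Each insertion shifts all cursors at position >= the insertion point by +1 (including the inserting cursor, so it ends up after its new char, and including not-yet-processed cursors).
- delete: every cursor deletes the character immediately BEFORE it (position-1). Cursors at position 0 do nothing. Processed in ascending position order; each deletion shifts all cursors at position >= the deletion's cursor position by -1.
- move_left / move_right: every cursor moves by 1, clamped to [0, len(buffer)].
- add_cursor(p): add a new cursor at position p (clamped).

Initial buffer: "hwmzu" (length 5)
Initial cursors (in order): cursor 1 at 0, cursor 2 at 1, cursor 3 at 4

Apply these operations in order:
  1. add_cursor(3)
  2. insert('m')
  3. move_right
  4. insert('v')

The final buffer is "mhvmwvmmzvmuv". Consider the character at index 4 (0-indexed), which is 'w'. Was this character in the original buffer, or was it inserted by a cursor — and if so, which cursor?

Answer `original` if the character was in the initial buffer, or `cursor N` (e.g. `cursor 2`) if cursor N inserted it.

After op 1 (add_cursor(3)): buffer="hwmzu" (len 5), cursors c1@0 c2@1 c4@3 c3@4, authorship .....
After op 2 (insert('m')): buffer="mhmwmmzmu" (len 9), cursors c1@1 c2@3 c4@6 c3@8, authorship 1.2..4.3.
After op 3 (move_right): buffer="mhmwmmzmu" (len 9), cursors c1@2 c2@4 c4@7 c3@9, authorship 1.2..4.3.
After op 4 (insert('v')): buffer="mhvmwvmmzvmuv" (len 13), cursors c1@3 c2@6 c4@10 c3@13, authorship 1.12.2.4.43.3
Authorship (.=original, N=cursor N): 1 . 1 2 . 2 . 4 . 4 3 . 3
Index 4: author = original

Answer: original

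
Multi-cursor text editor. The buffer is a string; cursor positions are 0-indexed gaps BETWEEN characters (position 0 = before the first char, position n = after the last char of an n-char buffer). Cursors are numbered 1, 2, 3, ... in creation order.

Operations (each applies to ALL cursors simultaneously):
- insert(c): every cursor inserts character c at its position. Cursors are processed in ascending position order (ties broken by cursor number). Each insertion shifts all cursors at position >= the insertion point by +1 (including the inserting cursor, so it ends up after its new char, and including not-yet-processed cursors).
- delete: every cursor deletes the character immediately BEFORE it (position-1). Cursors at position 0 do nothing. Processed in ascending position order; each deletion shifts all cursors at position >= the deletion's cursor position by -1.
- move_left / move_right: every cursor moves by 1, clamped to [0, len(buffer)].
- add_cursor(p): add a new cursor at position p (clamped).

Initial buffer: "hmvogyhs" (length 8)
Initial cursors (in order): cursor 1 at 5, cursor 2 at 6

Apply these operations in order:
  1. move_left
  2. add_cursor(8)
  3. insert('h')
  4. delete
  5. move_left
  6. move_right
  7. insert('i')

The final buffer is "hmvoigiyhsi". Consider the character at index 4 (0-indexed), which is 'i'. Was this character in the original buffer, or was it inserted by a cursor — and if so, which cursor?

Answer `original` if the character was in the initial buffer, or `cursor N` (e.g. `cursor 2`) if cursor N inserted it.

Answer: cursor 1

Derivation:
After op 1 (move_left): buffer="hmvogyhs" (len 8), cursors c1@4 c2@5, authorship ........
After op 2 (add_cursor(8)): buffer="hmvogyhs" (len 8), cursors c1@4 c2@5 c3@8, authorship ........
After op 3 (insert('h')): buffer="hmvohghyhsh" (len 11), cursors c1@5 c2@7 c3@11, authorship ....1.2...3
After op 4 (delete): buffer="hmvogyhs" (len 8), cursors c1@4 c2@5 c3@8, authorship ........
After op 5 (move_left): buffer="hmvogyhs" (len 8), cursors c1@3 c2@4 c3@7, authorship ........
After op 6 (move_right): buffer="hmvogyhs" (len 8), cursors c1@4 c2@5 c3@8, authorship ........
After op 7 (insert('i')): buffer="hmvoigiyhsi" (len 11), cursors c1@5 c2@7 c3@11, authorship ....1.2...3
Authorship (.=original, N=cursor N): . . . . 1 . 2 . . . 3
Index 4: author = 1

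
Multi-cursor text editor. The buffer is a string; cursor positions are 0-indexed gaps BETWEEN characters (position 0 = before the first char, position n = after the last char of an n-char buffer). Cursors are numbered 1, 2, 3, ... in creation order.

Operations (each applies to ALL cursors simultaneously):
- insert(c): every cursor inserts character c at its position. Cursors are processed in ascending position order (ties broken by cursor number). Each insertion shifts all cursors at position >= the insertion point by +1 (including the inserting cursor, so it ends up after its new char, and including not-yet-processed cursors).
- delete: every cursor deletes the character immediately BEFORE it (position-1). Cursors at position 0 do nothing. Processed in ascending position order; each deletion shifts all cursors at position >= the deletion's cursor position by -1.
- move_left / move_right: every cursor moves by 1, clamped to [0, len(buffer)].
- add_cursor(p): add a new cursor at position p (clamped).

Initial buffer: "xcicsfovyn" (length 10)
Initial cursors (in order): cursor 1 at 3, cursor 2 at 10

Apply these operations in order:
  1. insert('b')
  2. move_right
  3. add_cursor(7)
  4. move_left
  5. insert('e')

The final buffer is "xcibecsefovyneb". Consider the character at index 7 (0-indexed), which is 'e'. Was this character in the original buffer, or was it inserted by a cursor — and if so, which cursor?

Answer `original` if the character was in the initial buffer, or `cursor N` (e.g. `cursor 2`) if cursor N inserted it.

Answer: cursor 3

Derivation:
After op 1 (insert('b')): buffer="xcibcsfovynb" (len 12), cursors c1@4 c2@12, authorship ...1.......2
After op 2 (move_right): buffer="xcibcsfovynb" (len 12), cursors c1@5 c2@12, authorship ...1.......2
After op 3 (add_cursor(7)): buffer="xcibcsfovynb" (len 12), cursors c1@5 c3@7 c2@12, authorship ...1.......2
After op 4 (move_left): buffer="xcibcsfovynb" (len 12), cursors c1@4 c3@6 c2@11, authorship ...1.......2
After op 5 (insert('e')): buffer="xcibecsefovyneb" (len 15), cursors c1@5 c3@8 c2@14, authorship ...11..3.....22
Authorship (.=original, N=cursor N): . . . 1 1 . . 3 . . . . . 2 2
Index 7: author = 3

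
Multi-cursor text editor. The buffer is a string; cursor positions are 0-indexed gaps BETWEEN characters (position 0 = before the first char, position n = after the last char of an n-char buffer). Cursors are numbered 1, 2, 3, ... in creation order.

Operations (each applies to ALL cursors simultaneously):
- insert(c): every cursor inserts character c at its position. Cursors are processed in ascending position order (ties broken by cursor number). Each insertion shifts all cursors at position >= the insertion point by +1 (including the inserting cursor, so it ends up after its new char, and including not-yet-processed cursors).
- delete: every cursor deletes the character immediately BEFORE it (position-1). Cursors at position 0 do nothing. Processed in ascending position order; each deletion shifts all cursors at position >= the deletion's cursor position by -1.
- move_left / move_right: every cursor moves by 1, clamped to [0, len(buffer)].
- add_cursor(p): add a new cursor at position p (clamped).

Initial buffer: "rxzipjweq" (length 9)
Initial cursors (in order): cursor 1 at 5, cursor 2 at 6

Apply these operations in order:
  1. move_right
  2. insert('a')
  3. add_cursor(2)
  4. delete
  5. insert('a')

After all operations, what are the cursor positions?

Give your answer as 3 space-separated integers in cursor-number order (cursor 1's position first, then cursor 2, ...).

Answer: 7 9 2

Derivation:
After op 1 (move_right): buffer="rxzipjweq" (len 9), cursors c1@6 c2@7, authorship .........
After op 2 (insert('a')): buffer="rxzipjawaeq" (len 11), cursors c1@7 c2@9, authorship ......1.2..
After op 3 (add_cursor(2)): buffer="rxzipjawaeq" (len 11), cursors c3@2 c1@7 c2@9, authorship ......1.2..
After op 4 (delete): buffer="rzipjweq" (len 8), cursors c3@1 c1@5 c2@6, authorship ........
After op 5 (insert('a')): buffer="razipjawaeq" (len 11), cursors c3@2 c1@7 c2@9, authorship .3....1.2..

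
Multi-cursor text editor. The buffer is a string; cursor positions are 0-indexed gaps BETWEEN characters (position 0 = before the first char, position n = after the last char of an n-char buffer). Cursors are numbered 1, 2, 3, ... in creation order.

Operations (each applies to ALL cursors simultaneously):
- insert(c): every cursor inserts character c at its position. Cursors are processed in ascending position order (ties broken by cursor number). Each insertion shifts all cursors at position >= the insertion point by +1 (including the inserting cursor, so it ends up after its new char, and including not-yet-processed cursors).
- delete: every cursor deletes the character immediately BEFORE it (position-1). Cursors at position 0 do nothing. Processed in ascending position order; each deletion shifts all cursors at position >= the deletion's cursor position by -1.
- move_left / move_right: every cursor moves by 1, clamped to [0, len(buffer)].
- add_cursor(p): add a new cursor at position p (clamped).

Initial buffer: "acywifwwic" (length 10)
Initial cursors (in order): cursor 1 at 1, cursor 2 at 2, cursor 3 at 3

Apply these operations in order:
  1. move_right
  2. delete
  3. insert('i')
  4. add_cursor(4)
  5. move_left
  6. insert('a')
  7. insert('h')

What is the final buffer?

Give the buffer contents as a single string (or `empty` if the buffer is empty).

After op 1 (move_right): buffer="acywifwwic" (len 10), cursors c1@2 c2@3 c3@4, authorship ..........
After op 2 (delete): buffer="aifwwic" (len 7), cursors c1@1 c2@1 c3@1, authorship .......
After op 3 (insert('i')): buffer="aiiiifwwic" (len 10), cursors c1@4 c2@4 c3@4, authorship .123......
After op 4 (add_cursor(4)): buffer="aiiiifwwic" (len 10), cursors c1@4 c2@4 c3@4 c4@4, authorship .123......
After op 5 (move_left): buffer="aiiiifwwic" (len 10), cursors c1@3 c2@3 c3@3 c4@3, authorship .123......
After op 6 (insert('a')): buffer="aiiaaaaiifwwic" (len 14), cursors c1@7 c2@7 c3@7 c4@7, authorship .1212343......
After op 7 (insert('h')): buffer="aiiaaaahhhhiifwwic" (len 18), cursors c1@11 c2@11 c3@11 c4@11, authorship .12123412343......

Answer: aiiaaaahhhhiifwwic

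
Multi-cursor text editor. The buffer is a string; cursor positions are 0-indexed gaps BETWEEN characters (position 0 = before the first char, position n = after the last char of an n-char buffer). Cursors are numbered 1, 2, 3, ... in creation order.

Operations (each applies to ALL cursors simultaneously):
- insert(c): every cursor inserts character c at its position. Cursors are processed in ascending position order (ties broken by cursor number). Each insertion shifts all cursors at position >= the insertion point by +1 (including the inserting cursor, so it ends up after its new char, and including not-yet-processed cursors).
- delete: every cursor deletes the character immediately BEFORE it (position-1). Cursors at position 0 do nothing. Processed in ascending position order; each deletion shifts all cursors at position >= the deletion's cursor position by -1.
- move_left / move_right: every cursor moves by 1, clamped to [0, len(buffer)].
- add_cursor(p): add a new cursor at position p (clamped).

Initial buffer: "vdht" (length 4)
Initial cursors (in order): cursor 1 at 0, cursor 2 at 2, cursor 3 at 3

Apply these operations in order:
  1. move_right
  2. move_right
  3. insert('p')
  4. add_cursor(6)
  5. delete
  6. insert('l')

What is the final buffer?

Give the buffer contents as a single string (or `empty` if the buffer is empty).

After op 1 (move_right): buffer="vdht" (len 4), cursors c1@1 c2@3 c3@4, authorship ....
After op 2 (move_right): buffer="vdht" (len 4), cursors c1@2 c2@4 c3@4, authorship ....
After op 3 (insert('p')): buffer="vdphtpp" (len 7), cursors c1@3 c2@7 c3@7, authorship ..1..23
After op 4 (add_cursor(6)): buffer="vdphtpp" (len 7), cursors c1@3 c4@6 c2@7 c3@7, authorship ..1..23
After op 5 (delete): buffer="vdh" (len 3), cursors c1@2 c2@3 c3@3 c4@3, authorship ...
After op 6 (insert('l')): buffer="vdlhlll" (len 7), cursors c1@3 c2@7 c3@7 c4@7, authorship ..1.234

Answer: vdlhlll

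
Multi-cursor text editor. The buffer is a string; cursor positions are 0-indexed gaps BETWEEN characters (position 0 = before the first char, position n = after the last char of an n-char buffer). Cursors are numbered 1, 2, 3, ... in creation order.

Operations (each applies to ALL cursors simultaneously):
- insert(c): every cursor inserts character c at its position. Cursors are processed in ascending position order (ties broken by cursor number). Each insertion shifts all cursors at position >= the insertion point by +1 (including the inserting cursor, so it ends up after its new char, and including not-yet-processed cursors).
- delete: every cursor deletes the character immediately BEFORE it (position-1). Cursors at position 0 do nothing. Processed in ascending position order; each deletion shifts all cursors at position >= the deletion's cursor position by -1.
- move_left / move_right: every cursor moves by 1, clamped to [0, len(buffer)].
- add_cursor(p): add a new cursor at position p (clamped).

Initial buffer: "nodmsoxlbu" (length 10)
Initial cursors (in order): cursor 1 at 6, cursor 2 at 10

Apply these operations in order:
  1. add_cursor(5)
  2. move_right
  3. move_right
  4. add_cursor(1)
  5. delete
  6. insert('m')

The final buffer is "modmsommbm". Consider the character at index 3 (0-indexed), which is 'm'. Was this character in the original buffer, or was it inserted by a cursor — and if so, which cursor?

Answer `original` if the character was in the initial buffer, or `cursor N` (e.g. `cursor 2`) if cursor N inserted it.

Answer: original

Derivation:
After op 1 (add_cursor(5)): buffer="nodmsoxlbu" (len 10), cursors c3@5 c1@6 c2@10, authorship ..........
After op 2 (move_right): buffer="nodmsoxlbu" (len 10), cursors c3@6 c1@7 c2@10, authorship ..........
After op 3 (move_right): buffer="nodmsoxlbu" (len 10), cursors c3@7 c1@8 c2@10, authorship ..........
After op 4 (add_cursor(1)): buffer="nodmsoxlbu" (len 10), cursors c4@1 c3@7 c1@8 c2@10, authorship ..........
After op 5 (delete): buffer="odmsob" (len 6), cursors c4@0 c1@5 c3@5 c2@6, authorship ......
After op 6 (insert('m')): buffer="modmsommbm" (len 10), cursors c4@1 c1@8 c3@8 c2@10, authorship 4.....13.2
Authorship (.=original, N=cursor N): 4 . . . . . 1 3 . 2
Index 3: author = original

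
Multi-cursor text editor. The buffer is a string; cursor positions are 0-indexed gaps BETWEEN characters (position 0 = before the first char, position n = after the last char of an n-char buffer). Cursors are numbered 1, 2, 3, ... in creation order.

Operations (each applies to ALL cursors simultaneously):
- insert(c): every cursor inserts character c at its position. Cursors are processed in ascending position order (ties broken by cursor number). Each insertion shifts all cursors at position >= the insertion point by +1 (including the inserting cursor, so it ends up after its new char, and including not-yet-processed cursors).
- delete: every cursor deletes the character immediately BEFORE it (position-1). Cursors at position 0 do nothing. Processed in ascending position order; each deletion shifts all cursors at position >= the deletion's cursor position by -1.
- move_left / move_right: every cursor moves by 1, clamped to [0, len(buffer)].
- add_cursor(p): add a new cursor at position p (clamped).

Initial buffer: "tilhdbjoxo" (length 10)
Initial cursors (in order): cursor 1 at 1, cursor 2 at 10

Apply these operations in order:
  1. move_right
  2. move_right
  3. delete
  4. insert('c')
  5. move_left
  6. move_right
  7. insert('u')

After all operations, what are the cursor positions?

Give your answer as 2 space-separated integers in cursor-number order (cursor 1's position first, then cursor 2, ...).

After op 1 (move_right): buffer="tilhdbjoxo" (len 10), cursors c1@2 c2@10, authorship ..........
After op 2 (move_right): buffer="tilhdbjoxo" (len 10), cursors c1@3 c2@10, authorship ..........
After op 3 (delete): buffer="tihdbjox" (len 8), cursors c1@2 c2@8, authorship ........
After op 4 (insert('c')): buffer="tichdbjoxc" (len 10), cursors c1@3 c2@10, authorship ..1......2
After op 5 (move_left): buffer="tichdbjoxc" (len 10), cursors c1@2 c2@9, authorship ..1......2
After op 6 (move_right): buffer="tichdbjoxc" (len 10), cursors c1@3 c2@10, authorship ..1......2
After op 7 (insert('u')): buffer="ticuhdbjoxcu" (len 12), cursors c1@4 c2@12, authorship ..11......22

Answer: 4 12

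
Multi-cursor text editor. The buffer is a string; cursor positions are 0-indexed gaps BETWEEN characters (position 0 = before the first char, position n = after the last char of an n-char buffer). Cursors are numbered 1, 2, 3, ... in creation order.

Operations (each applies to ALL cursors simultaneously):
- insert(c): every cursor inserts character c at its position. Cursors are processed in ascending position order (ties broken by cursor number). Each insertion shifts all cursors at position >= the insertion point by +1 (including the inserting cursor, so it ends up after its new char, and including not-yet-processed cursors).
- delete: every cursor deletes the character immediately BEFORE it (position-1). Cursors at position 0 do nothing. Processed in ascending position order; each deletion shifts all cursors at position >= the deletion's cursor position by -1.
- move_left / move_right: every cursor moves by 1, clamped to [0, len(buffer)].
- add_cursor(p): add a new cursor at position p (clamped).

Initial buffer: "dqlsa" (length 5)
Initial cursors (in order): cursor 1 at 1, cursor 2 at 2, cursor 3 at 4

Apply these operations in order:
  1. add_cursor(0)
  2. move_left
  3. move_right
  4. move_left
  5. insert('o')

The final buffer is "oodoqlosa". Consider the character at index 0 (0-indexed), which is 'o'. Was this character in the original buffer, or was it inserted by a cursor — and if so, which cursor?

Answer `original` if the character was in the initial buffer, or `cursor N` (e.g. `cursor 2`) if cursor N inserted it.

After op 1 (add_cursor(0)): buffer="dqlsa" (len 5), cursors c4@0 c1@1 c2@2 c3@4, authorship .....
After op 2 (move_left): buffer="dqlsa" (len 5), cursors c1@0 c4@0 c2@1 c3@3, authorship .....
After op 3 (move_right): buffer="dqlsa" (len 5), cursors c1@1 c4@1 c2@2 c3@4, authorship .....
After op 4 (move_left): buffer="dqlsa" (len 5), cursors c1@0 c4@0 c2@1 c3@3, authorship .....
After op 5 (insert('o')): buffer="oodoqlosa" (len 9), cursors c1@2 c4@2 c2@4 c3@7, authorship 14.2..3..
Authorship (.=original, N=cursor N): 1 4 . 2 . . 3 . .
Index 0: author = 1

Answer: cursor 1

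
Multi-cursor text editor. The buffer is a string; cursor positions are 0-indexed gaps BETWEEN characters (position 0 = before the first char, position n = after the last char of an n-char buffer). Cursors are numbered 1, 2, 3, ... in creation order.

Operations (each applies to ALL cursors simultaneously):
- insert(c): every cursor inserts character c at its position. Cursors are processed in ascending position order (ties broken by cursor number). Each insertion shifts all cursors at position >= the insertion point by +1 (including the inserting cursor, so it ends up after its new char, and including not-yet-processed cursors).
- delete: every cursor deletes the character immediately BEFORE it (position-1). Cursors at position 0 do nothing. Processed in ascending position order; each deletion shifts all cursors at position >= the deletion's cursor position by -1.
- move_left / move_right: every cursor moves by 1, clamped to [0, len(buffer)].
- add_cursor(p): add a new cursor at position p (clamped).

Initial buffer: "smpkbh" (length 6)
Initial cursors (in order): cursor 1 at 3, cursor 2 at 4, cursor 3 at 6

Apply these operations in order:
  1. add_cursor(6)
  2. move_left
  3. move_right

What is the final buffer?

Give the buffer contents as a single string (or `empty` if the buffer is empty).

Answer: smpkbh

Derivation:
After op 1 (add_cursor(6)): buffer="smpkbh" (len 6), cursors c1@3 c2@4 c3@6 c4@6, authorship ......
After op 2 (move_left): buffer="smpkbh" (len 6), cursors c1@2 c2@3 c3@5 c4@5, authorship ......
After op 3 (move_right): buffer="smpkbh" (len 6), cursors c1@3 c2@4 c3@6 c4@6, authorship ......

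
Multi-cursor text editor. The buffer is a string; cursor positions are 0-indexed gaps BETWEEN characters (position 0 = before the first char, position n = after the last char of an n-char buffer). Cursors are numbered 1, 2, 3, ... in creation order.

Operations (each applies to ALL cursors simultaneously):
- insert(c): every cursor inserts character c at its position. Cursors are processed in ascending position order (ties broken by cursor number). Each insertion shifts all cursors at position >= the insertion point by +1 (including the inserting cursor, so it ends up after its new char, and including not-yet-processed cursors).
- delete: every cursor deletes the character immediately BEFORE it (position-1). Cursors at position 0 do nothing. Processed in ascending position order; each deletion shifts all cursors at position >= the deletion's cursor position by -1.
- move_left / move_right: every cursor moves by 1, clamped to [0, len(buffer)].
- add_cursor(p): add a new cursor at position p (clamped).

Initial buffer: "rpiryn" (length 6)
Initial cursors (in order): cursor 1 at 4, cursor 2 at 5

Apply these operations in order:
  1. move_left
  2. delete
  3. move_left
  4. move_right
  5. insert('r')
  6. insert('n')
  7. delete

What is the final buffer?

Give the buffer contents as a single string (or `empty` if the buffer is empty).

After op 1 (move_left): buffer="rpiryn" (len 6), cursors c1@3 c2@4, authorship ......
After op 2 (delete): buffer="rpyn" (len 4), cursors c1@2 c2@2, authorship ....
After op 3 (move_left): buffer="rpyn" (len 4), cursors c1@1 c2@1, authorship ....
After op 4 (move_right): buffer="rpyn" (len 4), cursors c1@2 c2@2, authorship ....
After op 5 (insert('r')): buffer="rprryn" (len 6), cursors c1@4 c2@4, authorship ..12..
After op 6 (insert('n')): buffer="rprrnnyn" (len 8), cursors c1@6 c2@6, authorship ..1212..
After op 7 (delete): buffer="rprryn" (len 6), cursors c1@4 c2@4, authorship ..12..

Answer: rprryn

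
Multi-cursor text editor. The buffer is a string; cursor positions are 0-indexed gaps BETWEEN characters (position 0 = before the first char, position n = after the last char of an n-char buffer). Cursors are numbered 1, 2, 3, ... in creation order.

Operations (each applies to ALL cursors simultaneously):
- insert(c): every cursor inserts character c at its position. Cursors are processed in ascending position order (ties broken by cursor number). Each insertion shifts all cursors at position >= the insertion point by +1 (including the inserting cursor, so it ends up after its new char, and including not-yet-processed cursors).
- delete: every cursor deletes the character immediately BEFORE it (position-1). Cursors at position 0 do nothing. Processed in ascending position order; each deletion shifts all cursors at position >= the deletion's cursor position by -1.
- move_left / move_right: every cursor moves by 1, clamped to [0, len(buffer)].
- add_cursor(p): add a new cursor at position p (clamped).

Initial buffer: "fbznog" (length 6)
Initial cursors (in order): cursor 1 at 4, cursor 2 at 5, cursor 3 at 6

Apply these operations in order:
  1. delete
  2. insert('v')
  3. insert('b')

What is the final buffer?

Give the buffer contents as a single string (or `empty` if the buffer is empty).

After op 1 (delete): buffer="fbz" (len 3), cursors c1@3 c2@3 c3@3, authorship ...
After op 2 (insert('v')): buffer="fbzvvv" (len 6), cursors c1@6 c2@6 c3@6, authorship ...123
After op 3 (insert('b')): buffer="fbzvvvbbb" (len 9), cursors c1@9 c2@9 c3@9, authorship ...123123

Answer: fbzvvvbbb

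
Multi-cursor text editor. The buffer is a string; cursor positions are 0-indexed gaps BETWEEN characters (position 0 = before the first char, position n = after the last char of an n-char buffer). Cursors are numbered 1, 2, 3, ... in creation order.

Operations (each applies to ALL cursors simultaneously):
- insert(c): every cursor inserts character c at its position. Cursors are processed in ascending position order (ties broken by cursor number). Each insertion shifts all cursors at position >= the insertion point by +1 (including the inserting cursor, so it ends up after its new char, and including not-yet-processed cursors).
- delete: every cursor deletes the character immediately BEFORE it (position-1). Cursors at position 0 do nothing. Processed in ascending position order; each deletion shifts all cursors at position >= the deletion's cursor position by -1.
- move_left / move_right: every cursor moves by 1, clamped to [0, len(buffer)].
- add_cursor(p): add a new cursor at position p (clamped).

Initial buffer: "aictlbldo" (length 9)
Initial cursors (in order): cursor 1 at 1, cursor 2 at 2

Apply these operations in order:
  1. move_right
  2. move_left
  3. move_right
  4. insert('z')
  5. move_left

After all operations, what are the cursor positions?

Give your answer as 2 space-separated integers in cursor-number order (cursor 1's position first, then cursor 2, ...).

After op 1 (move_right): buffer="aictlbldo" (len 9), cursors c1@2 c2@3, authorship .........
After op 2 (move_left): buffer="aictlbldo" (len 9), cursors c1@1 c2@2, authorship .........
After op 3 (move_right): buffer="aictlbldo" (len 9), cursors c1@2 c2@3, authorship .........
After op 4 (insert('z')): buffer="aizcztlbldo" (len 11), cursors c1@3 c2@5, authorship ..1.2......
After op 5 (move_left): buffer="aizcztlbldo" (len 11), cursors c1@2 c2@4, authorship ..1.2......

Answer: 2 4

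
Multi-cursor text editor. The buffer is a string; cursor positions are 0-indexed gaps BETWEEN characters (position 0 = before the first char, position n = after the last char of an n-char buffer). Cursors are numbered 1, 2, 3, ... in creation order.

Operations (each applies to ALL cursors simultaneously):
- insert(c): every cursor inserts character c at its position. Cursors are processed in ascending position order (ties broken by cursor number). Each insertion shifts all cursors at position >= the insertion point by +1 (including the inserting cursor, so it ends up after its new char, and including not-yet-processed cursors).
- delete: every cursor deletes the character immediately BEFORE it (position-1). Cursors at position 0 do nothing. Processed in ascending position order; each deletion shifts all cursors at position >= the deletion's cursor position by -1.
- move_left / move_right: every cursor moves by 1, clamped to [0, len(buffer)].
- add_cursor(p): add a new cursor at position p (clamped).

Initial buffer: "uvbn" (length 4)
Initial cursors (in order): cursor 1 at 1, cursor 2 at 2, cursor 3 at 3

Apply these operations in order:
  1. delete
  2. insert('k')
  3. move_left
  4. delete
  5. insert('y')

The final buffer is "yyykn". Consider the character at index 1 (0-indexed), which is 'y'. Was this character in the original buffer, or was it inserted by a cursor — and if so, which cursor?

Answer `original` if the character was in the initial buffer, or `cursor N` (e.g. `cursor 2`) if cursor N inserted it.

After op 1 (delete): buffer="n" (len 1), cursors c1@0 c2@0 c3@0, authorship .
After op 2 (insert('k')): buffer="kkkn" (len 4), cursors c1@3 c2@3 c3@3, authorship 123.
After op 3 (move_left): buffer="kkkn" (len 4), cursors c1@2 c2@2 c3@2, authorship 123.
After op 4 (delete): buffer="kn" (len 2), cursors c1@0 c2@0 c3@0, authorship 3.
After op 5 (insert('y')): buffer="yyykn" (len 5), cursors c1@3 c2@3 c3@3, authorship 1233.
Authorship (.=original, N=cursor N): 1 2 3 3 .
Index 1: author = 2

Answer: cursor 2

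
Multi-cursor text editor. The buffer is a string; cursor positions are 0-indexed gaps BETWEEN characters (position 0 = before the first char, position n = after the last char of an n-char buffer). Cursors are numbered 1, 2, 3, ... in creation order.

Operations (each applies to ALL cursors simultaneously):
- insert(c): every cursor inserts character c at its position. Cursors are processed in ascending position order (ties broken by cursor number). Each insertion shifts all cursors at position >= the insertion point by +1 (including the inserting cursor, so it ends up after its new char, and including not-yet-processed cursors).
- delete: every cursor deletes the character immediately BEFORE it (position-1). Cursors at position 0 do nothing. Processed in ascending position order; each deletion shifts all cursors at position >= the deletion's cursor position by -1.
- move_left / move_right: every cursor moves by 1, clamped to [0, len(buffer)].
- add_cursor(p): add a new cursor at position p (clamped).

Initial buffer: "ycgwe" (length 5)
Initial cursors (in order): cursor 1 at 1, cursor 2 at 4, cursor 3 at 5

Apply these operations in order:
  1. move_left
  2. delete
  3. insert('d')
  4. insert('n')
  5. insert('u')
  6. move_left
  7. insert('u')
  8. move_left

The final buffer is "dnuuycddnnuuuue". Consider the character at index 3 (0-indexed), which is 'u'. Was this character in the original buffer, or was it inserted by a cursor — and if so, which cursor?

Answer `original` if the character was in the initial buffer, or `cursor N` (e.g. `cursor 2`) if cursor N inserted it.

After op 1 (move_left): buffer="ycgwe" (len 5), cursors c1@0 c2@3 c3@4, authorship .....
After op 2 (delete): buffer="yce" (len 3), cursors c1@0 c2@2 c3@2, authorship ...
After op 3 (insert('d')): buffer="dycdde" (len 6), cursors c1@1 c2@5 c3@5, authorship 1..23.
After op 4 (insert('n')): buffer="dnycddnne" (len 9), cursors c1@2 c2@8 c3@8, authorship 11..2323.
After op 5 (insert('u')): buffer="dnuycddnnuue" (len 12), cursors c1@3 c2@11 c3@11, authorship 111..232323.
After op 6 (move_left): buffer="dnuycddnnuue" (len 12), cursors c1@2 c2@10 c3@10, authorship 111..232323.
After op 7 (insert('u')): buffer="dnuuycddnnuuuue" (len 15), cursors c1@3 c2@13 c3@13, authorship 1111..23232233.
After op 8 (move_left): buffer="dnuuycddnnuuuue" (len 15), cursors c1@2 c2@12 c3@12, authorship 1111..23232233.
Authorship (.=original, N=cursor N): 1 1 1 1 . . 2 3 2 3 2 2 3 3 .
Index 3: author = 1

Answer: cursor 1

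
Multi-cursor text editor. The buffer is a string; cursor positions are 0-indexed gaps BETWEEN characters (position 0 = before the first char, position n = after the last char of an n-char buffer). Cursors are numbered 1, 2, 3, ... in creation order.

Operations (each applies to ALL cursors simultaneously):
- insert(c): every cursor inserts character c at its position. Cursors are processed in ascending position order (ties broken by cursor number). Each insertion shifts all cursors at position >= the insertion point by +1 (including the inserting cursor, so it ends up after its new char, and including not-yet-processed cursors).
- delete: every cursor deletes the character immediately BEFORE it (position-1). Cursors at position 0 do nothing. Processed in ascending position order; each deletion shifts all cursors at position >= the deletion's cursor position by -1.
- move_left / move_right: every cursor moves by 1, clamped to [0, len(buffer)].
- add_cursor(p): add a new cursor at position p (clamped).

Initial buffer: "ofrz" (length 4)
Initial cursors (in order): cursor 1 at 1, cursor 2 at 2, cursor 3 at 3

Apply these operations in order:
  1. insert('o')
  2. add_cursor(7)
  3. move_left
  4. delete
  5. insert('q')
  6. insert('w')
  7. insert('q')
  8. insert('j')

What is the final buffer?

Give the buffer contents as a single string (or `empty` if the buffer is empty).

After op 1 (insert('o')): buffer="ooforoz" (len 7), cursors c1@2 c2@4 c3@6, authorship .1.2.3.
After op 2 (add_cursor(7)): buffer="ooforoz" (len 7), cursors c1@2 c2@4 c3@6 c4@7, authorship .1.2.3.
After op 3 (move_left): buffer="ooforoz" (len 7), cursors c1@1 c2@3 c3@5 c4@6, authorship .1.2.3.
After op 4 (delete): buffer="ooz" (len 3), cursors c1@0 c2@1 c3@2 c4@2, authorship 12.
After op 5 (insert('q')): buffer="qoqoqqz" (len 7), cursors c1@1 c2@3 c3@6 c4@6, authorship 112234.
After op 6 (insert('w')): buffer="qwoqwoqqwwz" (len 11), cursors c1@2 c2@5 c3@10 c4@10, authorship 1112223434.
After op 7 (insert('q')): buffer="qwqoqwqoqqwwqqz" (len 15), cursors c1@3 c2@7 c3@14 c4@14, authorship 11112222343434.
After op 8 (insert('j')): buffer="qwqjoqwqjoqqwwqqjjz" (len 19), cursors c1@4 c2@9 c3@18 c4@18, authorship 111112222234343434.

Answer: qwqjoqwqjoqqwwqqjjz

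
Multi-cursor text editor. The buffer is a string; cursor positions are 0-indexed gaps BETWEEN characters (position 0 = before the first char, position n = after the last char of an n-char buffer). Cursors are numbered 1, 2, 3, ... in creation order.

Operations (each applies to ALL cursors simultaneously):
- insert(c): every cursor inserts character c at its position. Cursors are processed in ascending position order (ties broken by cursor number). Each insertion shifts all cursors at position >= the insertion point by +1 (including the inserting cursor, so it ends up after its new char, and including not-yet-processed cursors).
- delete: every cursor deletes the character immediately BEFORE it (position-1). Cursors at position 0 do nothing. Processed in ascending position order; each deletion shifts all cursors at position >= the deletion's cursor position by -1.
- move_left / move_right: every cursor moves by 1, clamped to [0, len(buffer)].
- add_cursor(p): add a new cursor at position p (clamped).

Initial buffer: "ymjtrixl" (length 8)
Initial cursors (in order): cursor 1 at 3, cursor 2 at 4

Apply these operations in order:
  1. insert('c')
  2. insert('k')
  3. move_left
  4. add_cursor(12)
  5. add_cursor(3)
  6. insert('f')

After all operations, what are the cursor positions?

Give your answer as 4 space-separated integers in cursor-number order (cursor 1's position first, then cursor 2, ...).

Answer: 6 10 16 4

Derivation:
After op 1 (insert('c')): buffer="ymjctcrixl" (len 10), cursors c1@4 c2@6, authorship ...1.2....
After op 2 (insert('k')): buffer="ymjcktckrixl" (len 12), cursors c1@5 c2@8, authorship ...11.22....
After op 3 (move_left): buffer="ymjcktckrixl" (len 12), cursors c1@4 c2@7, authorship ...11.22....
After op 4 (add_cursor(12)): buffer="ymjcktckrixl" (len 12), cursors c1@4 c2@7 c3@12, authorship ...11.22....
After op 5 (add_cursor(3)): buffer="ymjcktckrixl" (len 12), cursors c4@3 c1@4 c2@7 c3@12, authorship ...11.22....
After op 6 (insert('f')): buffer="ymjfcfktcfkrixlf" (len 16), cursors c4@4 c1@6 c2@10 c3@16, authorship ...4111.222....3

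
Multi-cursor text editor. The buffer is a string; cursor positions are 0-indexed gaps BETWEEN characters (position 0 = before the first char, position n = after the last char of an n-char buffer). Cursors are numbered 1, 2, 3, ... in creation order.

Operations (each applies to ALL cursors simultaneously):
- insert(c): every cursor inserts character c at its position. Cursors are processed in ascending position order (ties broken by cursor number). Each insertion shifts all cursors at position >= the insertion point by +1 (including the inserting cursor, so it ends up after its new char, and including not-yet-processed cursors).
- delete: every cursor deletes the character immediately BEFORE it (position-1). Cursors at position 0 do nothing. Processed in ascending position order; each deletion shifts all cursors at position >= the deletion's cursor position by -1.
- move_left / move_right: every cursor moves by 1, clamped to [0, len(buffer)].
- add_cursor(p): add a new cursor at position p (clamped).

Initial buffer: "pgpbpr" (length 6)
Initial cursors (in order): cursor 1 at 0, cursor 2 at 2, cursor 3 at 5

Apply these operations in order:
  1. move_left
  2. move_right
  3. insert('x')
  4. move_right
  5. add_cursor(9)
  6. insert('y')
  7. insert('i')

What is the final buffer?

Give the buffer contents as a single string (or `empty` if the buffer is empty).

After op 1 (move_left): buffer="pgpbpr" (len 6), cursors c1@0 c2@1 c3@4, authorship ......
After op 2 (move_right): buffer="pgpbpr" (len 6), cursors c1@1 c2@2 c3@5, authorship ......
After op 3 (insert('x')): buffer="pxgxpbpxr" (len 9), cursors c1@2 c2@4 c3@8, authorship .1.2...3.
After op 4 (move_right): buffer="pxgxpbpxr" (len 9), cursors c1@3 c2@5 c3@9, authorship .1.2...3.
After op 5 (add_cursor(9)): buffer="pxgxpbpxr" (len 9), cursors c1@3 c2@5 c3@9 c4@9, authorship .1.2...3.
After op 6 (insert('y')): buffer="pxgyxpybpxryy" (len 13), cursors c1@4 c2@7 c3@13 c4@13, authorship .1.12.2..3.34
After op 7 (insert('i')): buffer="pxgyixpyibpxryyii" (len 17), cursors c1@5 c2@9 c3@17 c4@17, authorship .1.112.22..3.3434

Answer: pxgyixpyibpxryyii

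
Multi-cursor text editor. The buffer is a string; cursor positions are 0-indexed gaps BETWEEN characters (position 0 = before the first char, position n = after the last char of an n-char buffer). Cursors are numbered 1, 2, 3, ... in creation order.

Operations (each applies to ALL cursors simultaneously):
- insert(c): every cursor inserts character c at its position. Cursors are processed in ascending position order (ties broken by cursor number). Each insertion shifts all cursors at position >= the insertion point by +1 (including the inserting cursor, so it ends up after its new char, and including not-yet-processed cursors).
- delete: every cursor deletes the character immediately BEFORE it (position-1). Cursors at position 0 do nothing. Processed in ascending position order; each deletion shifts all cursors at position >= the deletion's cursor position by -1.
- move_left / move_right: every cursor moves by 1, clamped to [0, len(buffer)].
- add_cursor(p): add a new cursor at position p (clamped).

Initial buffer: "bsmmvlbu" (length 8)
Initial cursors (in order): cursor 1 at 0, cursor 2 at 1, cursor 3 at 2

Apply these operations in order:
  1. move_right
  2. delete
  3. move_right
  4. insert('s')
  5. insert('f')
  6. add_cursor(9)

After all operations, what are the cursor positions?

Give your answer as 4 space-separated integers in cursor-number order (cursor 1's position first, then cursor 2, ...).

After op 1 (move_right): buffer="bsmmvlbu" (len 8), cursors c1@1 c2@2 c3@3, authorship ........
After op 2 (delete): buffer="mvlbu" (len 5), cursors c1@0 c2@0 c3@0, authorship .....
After op 3 (move_right): buffer="mvlbu" (len 5), cursors c1@1 c2@1 c3@1, authorship .....
After op 4 (insert('s')): buffer="msssvlbu" (len 8), cursors c1@4 c2@4 c3@4, authorship .123....
After op 5 (insert('f')): buffer="msssfffvlbu" (len 11), cursors c1@7 c2@7 c3@7, authorship .123123....
After op 6 (add_cursor(9)): buffer="msssfffvlbu" (len 11), cursors c1@7 c2@7 c3@7 c4@9, authorship .123123....

Answer: 7 7 7 9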